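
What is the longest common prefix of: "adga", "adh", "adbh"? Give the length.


Words: adga, adh, adbh
  Position 0: all 'a' => match
  Position 1: all 'd' => match
  Position 2: ('g', 'h', 'b') => mismatch, stop
LCP = "ad" (length 2)

2


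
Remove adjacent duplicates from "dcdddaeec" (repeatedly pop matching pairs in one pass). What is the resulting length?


Input: dcdddaeec
Stack-based adjacent duplicate removal:
  Read 'd': push. Stack: d
  Read 'c': push. Stack: dc
  Read 'd': push. Stack: dcd
  Read 'd': matches stack top 'd' => pop. Stack: dc
  Read 'd': push. Stack: dcd
  Read 'a': push. Stack: dcda
  Read 'e': push. Stack: dcdae
  Read 'e': matches stack top 'e' => pop. Stack: dcda
  Read 'c': push. Stack: dcdac
Final stack: "dcdac" (length 5)

5


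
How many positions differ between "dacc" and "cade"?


Comparing "dacc" and "cade" position by position:
  Position 0: 'd' vs 'c' => DIFFER
  Position 1: 'a' vs 'a' => same
  Position 2: 'c' vs 'd' => DIFFER
  Position 3: 'c' vs 'e' => DIFFER
Positions that differ: 3

3


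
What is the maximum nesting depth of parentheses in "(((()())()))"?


Input: "(((()())()))"
Tracking depth:
  Position 0 '(': depth becomes 1
  Position 1 '(': depth becomes 2
  Position 2 '(': depth becomes 3
  Position 3 '(': depth becomes 4
  Position 4 ')': depth becomes 3
  Position 5 '(': depth becomes 4
  Position 6 ')': depth becomes 3
  Position 7 ')': depth becomes 2
  Position 8 '(': depth becomes 3
  Position 9 ')': depth becomes 2
  Position 10 ')': depth becomes 1
  Position 11 ')': depth becomes 0
Maximum depth reached: 4

4


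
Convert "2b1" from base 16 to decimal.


Input: "2b1" in base 16
Positional expansion:
  Digit '2' (value 2) x 16^2 = 512
  Digit 'b' (value 11) x 16^1 = 176
  Digit '1' (value 1) x 16^0 = 1
Sum = 689

689


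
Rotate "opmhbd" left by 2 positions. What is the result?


Input: "opmhbd", rotate left by 2
First 2 characters: "op"
Remaining characters: "mhbd"
Concatenate remaining + first: "mhbd" + "op" = "mhbdop"

mhbdop


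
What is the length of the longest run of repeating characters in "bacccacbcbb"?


Input: "bacccacbcbb"
Scanning for longest run:
  Position 1 ('a'): new char, reset run to 1
  Position 2 ('c'): new char, reset run to 1
  Position 3 ('c'): continues run of 'c', length=2
  Position 4 ('c'): continues run of 'c', length=3
  Position 5 ('a'): new char, reset run to 1
  Position 6 ('c'): new char, reset run to 1
  Position 7 ('b'): new char, reset run to 1
  Position 8 ('c'): new char, reset run to 1
  Position 9 ('b'): new char, reset run to 1
  Position 10 ('b'): continues run of 'b', length=2
Longest run: 'c' with length 3

3


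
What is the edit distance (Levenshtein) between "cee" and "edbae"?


Computing edit distance: "cee" -> "edbae"
DP table:
           e    d    b    a    e
      0    1    2    3    4    5
  c   1    1    2    3    4    5
  e   2    1    2    3    4    4
  e   3    2    2    3    4    4
Edit distance = dp[3][5] = 4

4


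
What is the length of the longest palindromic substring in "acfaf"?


Input: "acfaf"
Checking substrings for palindromes:
  [2:5] "faf" (len 3) => palindrome
Longest palindromic substring: "faf" with length 3

3


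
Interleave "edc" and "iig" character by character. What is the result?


Interleaving "edc" and "iig":
  Position 0: 'e' from first, 'i' from second => "ei"
  Position 1: 'd' from first, 'i' from second => "di"
  Position 2: 'c' from first, 'g' from second => "cg"
Result: eidicg

eidicg


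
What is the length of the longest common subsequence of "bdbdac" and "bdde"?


LCS of "bdbdac" and "bdde"
DP table:
           b    d    d    e
      0    0    0    0    0
  b   0    1    1    1    1
  d   0    1    2    2    2
  b   0    1    2    2    2
  d   0    1    2    3    3
  a   0    1    2    3    3
  c   0    1    2    3    3
LCS length = dp[6][4] = 3

3


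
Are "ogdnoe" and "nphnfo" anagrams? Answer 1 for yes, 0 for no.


Strings: "ogdnoe", "nphnfo"
Sorted first:  degnoo
Sorted second: fhnnop
Differ at position 0: 'd' vs 'f' => not anagrams

0


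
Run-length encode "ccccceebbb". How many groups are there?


Input: ccccceebbb
Scanning for consecutive runs:
  Group 1: 'c' x 5 (positions 0-4)
  Group 2: 'e' x 2 (positions 5-6)
  Group 3: 'b' x 3 (positions 7-9)
Total groups: 3

3


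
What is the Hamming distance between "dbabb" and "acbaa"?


Comparing "dbabb" and "acbaa" position by position:
  Position 0: 'd' vs 'a' => differ
  Position 1: 'b' vs 'c' => differ
  Position 2: 'a' vs 'b' => differ
  Position 3: 'b' vs 'a' => differ
  Position 4: 'b' vs 'a' => differ
Total differences (Hamming distance): 5

5


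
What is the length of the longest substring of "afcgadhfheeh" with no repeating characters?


Input: "afcgadhfheeh"
Sliding window (track last position of each char):
  Position 0 ('a'): window [0,0] length 1 -- new best
  Position 1 ('f'): window [0,1] length 2 -- new best
  Position 2 ('c'): window [0,2] length 3 -- new best
  Position 3 ('g'): window [0,3] length 4 -- new best
  Position 4 ('a'): repeat (last at 0), move window start to 1
  Position 4 ('a'): window [1,4] length 4
  Position 5 ('d'): window [1,5] length 5 -- new best
  Position 6 ('h'): window [1,6] length 6 -- new best
  Position 7 ('f'): repeat (last at 1), move window start to 2
  Position 7 ('f'): window [2,7] length 6
  Position 8 ('h'): repeat (last at 6), move window start to 7
  Position 8 ('h'): window [7,8] length 2
  Position 9 ('e'): window [7,9] length 3
  Position 10 ('e'): repeat (last at 9), move window start to 10
  Position 10 ('e'): window [10,10] length 1
  Position 11 ('h'): window [10,11] length 2
Longest substring with no repeats: "fcgadh" with length 6

6


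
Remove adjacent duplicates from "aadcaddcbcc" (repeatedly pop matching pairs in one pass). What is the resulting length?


Input: aadcaddcbcc
Stack-based adjacent duplicate removal:
  Read 'a': push. Stack: a
  Read 'a': matches stack top 'a' => pop. Stack: (empty)
  Read 'd': push. Stack: d
  Read 'c': push. Stack: dc
  Read 'a': push. Stack: dca
  Read 'd': push. Stack: dcad
  Read 'd': matches stack top 'd' => pop. Stack: dca
  Read 'c': push. Stack: dcac
  Read 'b': push. Stack: dcacb
  Read 'c': push. Stack: dcacbc
  Read 'c': matches stack top 'c' => pop. Stack: dcacb
Final stack: "dcacb" (length 5)

5


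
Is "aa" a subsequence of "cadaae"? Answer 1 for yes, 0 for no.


Check if "aa" is a subsequence of "cadaae"
Greedy scan:
  Position 0 ('c'): no match needed
  Position 1 ('a'): matches sub[0] = 'a'
  Position 2 ('d'): no match needed
  Position 3 ('a'): matches sub[1] = 'a'
  Position 4 ('a'): no match needed
  Position 5 ('e'): no match needed
All 2 characters matched => is a subsequence

1


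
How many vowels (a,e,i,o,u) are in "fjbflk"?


Input: fjbflk
Checking each character:
  'f' at position 0: consonant
  'j' at position 1: consonant
  'b' at position 2: consonant
  'f' at position 3: consonant
  'l' at position 4: consonant
  'k' at position 5: consonant
Total vowels: 0

0


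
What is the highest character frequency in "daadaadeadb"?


Input: daadaadeadb
Character counts:
  'a': 5
  'b': 1
  'd': 4
  'e': 1
Maximum frequency: 5

5


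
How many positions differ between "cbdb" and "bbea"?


Comparing "cbdb" and "bbea" position by position:
  Position 0: 'c' vs 'b' => DIFFER
  Position 1: 'b' vs 'b' => same
  Position 2: 'd' vs 'e' => DIFFER
  Position 3: 'b' vs 'a' => DIFFER
Positions that differ: 3

3


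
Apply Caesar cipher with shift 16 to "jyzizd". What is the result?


Caesar cipher: shift "jyzizd" by 16
  'j' (pos 9) + 16 = pos 25 = 'z'
  'y' (pos 24) + 16 = pos 14 = 'o'
  'z' (pos 25) + 16 = pos 15 = 'p'
  'i' (pos 8) + 16 = pos 24 = 'y'
  'z' (pos 25) + 16 = pos 15 = 'p'
  'd' (pos 3) + 16 = pos 19 = 't'
Result: zopypt

zopypt


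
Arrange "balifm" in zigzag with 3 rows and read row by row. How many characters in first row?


Zigzag "balifm" into 3 rows:
Placing characters:
  'b' => row 0
  'a' => row 1
  'l' => row 2
  'i' => row 1
  'f' => row 0
  'm' => row 1
Rows:
  Row 0: "bf"
  Row 1: "aim"
  Row 2: "l"
First row length: 2

2


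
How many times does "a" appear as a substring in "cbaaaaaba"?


Searching for "a" in "cbaaaaaba"
Scanning each position:
  Position 0: "c" => no
  Position 1: "b" => no
  Position 2: "a" => MATCH
  Position 3: "a" => MATCH
  Position 4: "a" => MATCH
  Position 5: "a" => MATCH
  Position 6: "a" => MATCH
  Position 7: "b" => no
  Position 8: "a" => MATCH
Total occurrences: 6

6


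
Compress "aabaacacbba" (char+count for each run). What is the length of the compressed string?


Input: aabaacacbba
Runs:
  'a' x 2 => "a2"
  'b' x 1 => "b1"
  'a' x 2 => "a2"
  'c' x 1 => "c1"
  'a' x 1 => "a1"
  'c' x 1 => "c1"
  'b' x 2 => "b2"
  'a' x 1 => "a1"
Compressed: "a2b1a2c1a1c1b2a1"
Compressed length: 16

16


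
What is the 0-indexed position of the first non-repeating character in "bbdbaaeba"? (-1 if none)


Input: bbdbaaeba
Character frequencies:
  'a': 3
  'b': 4
  'd': 1
  'e': 1
Scanning left to right for freq == 1:
  Position 0 ('b'): freq=4, skip
  Position 1 ('b'): freq=4, skip
  Position 2 ('d'): unique! => answer = 2

2


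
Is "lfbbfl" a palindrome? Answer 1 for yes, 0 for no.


Input: lfbbfl
Reversed: lfbbfl
  Compare pos 0 ('l') with pos 5 ('l'): match
  Compare pos 1 ('f') with pos 4 ('f'): match
  Compare pos 2 ('b') with pos 3 ('b'): match
Result: palindrome

1


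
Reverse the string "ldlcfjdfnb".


Input: ldlcfjdfnb
Reading characters right to left:
  Position 9: 'b'
  Position 8: 'n'
  Position 7: 'f'
  Position 6: 'd'
  Position 5: 'j'
  Position 4: 'f'
  Position 3: 'c'
  Position 2: 'l'
  Position 1: 'd'
  Position 0: 'l'
Reversed: bnfdjfcldl

bnfdjfcldl


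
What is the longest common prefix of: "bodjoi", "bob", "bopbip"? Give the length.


Words: bodjoi, bob, bopbip
  Position 0: all 'b' => match
  Position 1: all 'o' => match
  Position 2: ('d', 'b', 'p') => mismatch, stop
LCP = "bo" (length 2)

2


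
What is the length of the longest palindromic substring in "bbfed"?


Input: "bbfed"
Checking substrings for palindromes:
  [0:2] "bb" (len 2) => palindrome
Longest palindromic substring: "bb" with length 2

2


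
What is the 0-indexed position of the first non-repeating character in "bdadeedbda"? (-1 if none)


Input: bdadeedbda
Character frequencies:
  'a': 2
  'b': 2
  'd': 4
  'e': 2
Scanning left to right for freq == 1:
  Position 0 ('b'): freq=2, skip
  Position 1 ('d'): freq=4, skip
  Position 2 ('a'): freq=2, skip
  Position 3 ('d'): freq=4, skip
  Position 4 ('e'): freq=2, skip
  Position 5 ('e'): freq=2, skip
  Position 6 ('d'): freq=4, skip
  Position 7 ('b'): freq=2, skip
  Position 8 ('d'): freq=4, skip
  Position 9 ('a'): freq=2, skip
  No unique character found => answer = -1

-1


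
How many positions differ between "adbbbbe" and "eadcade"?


Comparing "adbbbbe" and "eadcade" position by position:
  Position 0: 'a' vs 'e' => DIFFER
  Position 1: 'd' vs 'a' => DIFFER
  Position 2: 'b' vs 'd' => DIFFER
  Position 3: 'b' vs 'c' => DIFFER
  Position 4: 'b' vs 'a' => DIFFER
  Position 5: 'b' vs 'd' => DIFFER
  Position 6: 'e' vs 'e' => same
Positions that differ: 6

6


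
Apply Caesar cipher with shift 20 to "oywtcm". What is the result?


Caesar cipher: shift "oywtcm" by 20
  'o' (pos 14) + 20 = pos 8 = 'i'
  'y' (pos 24) + 20 = pos 18 = 's'
  'w' (pos 22) + 20 = pos 16 = 'q'
  't' (pos 19) + 20 = pos 13 = 'n'
  'c' (pos 2) + 20 = pos 22 = 'w'
  'm' (pos 12) + 20 = pos 6 = 'g'
Result: isqnwg

isqnwg


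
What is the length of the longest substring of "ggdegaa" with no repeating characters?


Input: "ggdegaa"
Sliding window (track last position of each char):
  Position 0 ('g'): window [0,0] length 1 -- new best
  Position 1 ('g'): repeat (last at 0), move window start to 1
  Position 1 ('g'): window [1,1] length 1
  Position 2 ('d'): window [1,2] length 2 -- new best
  Position 3 ('e'): window [1,3] length 3 -- new best
  Position 4 ('g'): repeat (last at 1), move window start to 2
  Position 4 ('g'): window [2,4] length 3
  Position 5 ('a'): window [2,5] length 4 -- new best
  Position 6 ('a'): repeat (last at 5), move window start to 6
  Position 6 ('a'): window [6,6] length 1
Longest substring with no repeats: "dega" with length 4

4


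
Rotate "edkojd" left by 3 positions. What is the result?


Input: "edkojd", rotate left by 3
First 3 characters: "edk"
Remaining characters: "ojd"
Concatenate remaining + first: "ojd" + "edk" = "ojdedk"

ojdedk


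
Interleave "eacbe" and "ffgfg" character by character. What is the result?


Interleaving "eacbe" and "ffgfg":
  Position 0: 'e' from first, 'f' from second => "ef"
  Position 1: 'a' from first, 'f' from second => "af"
  Position 2: 'c' from first, 'g' from second => "cg"
  Position 3: 'b' from first, 'f' from second => "bf"
  Position 4: 'e' from first, 'g' from second => "eg"
Result: efafcgbfeg

efafcgbfeg


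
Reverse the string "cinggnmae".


Input: cinggnmae
Reading characters right to left:
  Position 8: 'e'
  Position 7: 'a'
  Position 6: 'm'
  Position 5: 'n'
  Position 4: 'g'
  Position 3: 'g'
  Position 2: 'n'
  Position 1: 'i'
  Position 0: 'c'
Reversed: eamnggnic

eamnggnic


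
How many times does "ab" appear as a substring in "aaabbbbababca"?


Searching for "ab" in "aaabbbbababca"
Scanning each position:
  Position 0: "aa" => no
  Position 1: "aa" => no
  Position 2: "ab" => MATCH
  Position 3: "bb" => no
  Position 4: "bb" => no
  Position 5: "bb" => no
  Position 6: "ba" => no
  Position 7: "ab" => MATCH
  Position 8: "ba" => no
  Position 9: "ab" => MATCH
  Position 10: "bc" => no
  Position 11: "ca" => no
Total occurrences: 3

3


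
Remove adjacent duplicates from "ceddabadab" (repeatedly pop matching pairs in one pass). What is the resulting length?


Input: ceddabadab
Stack-based adjacent duplicate removal:
  Read 'c': push. Stack: c
  Read 'e': push. Stack: ce
  Read 'd': push. Stack: ced
  Read 'd': matches stack top 'd' => pop. Stack: ce
  Read 'a': push. Stack: cea
  Read 'b': push. Stack: ceab
  Read 'a': push. Stack: ceaba
  Read 'd': push. Stack: ceabad
  Read 'a': push. Stack: ceabada
  Read 'b': push. Stack: ceabadab
Final stack: "ceabadab" (length 8)

8


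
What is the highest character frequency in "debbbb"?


Input: debbbb
Character counts:
  'b': 4
  'd': 1
  'e': 1
Maximum frequency: 4

4


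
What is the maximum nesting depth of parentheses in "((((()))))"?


Input: "((((()))))"
Tracking depth:
  Position 0 '(': depth becomes 1
  Position 1 '(': depth becomes 2
  Position 2 '(': depth becomes 3
  Position 3 '(': depth becomes 4
  Position 4 '(': depth becomes 5
  Position 5 ')': depth becomes 4
  Position 6 ')': depth becomes 3
  Position 7 ')': depth becomes 2
  Position 8 ')': depth becomes 1
  Position 9 ')': depth becomes 0
Maximum depth reached: 5

5


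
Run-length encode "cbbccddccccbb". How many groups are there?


Input: cbbccddccccbb
Scanning for consecutive runs:
  Group 1: 'c' x 1 (positions 0-0)
  Group 2: 'b' x 2 (positions 1-2)
  Group 3: 'c' x 2 (positions 3-4)
  Group 4: 'd' x 2 (positions 5-6)
  Group 5: 'c' x 4 (positions 7-10)
  Group 6: 'b' x 2 (positions 11-12)
Total groups: 6

6


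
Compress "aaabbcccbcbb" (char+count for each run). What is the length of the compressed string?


Input: aaabbcccbcbb
Runs:
  'a' x 3 => "a3"
  'b' x 2 => "b2"
  'c' x 3 => "c3"
  'b' x 1 => "b1"
  'c' x 1 => "c1"
  'b' x 2 => "b2"
Compressed: "a3b2c3b1c1b2"
Compressed length: 12

12


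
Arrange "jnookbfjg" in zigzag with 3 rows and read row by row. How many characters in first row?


Zigzag "jnookbfjg" into 3 rows:
Placing characters:
  'j' => row 0
  'n' => row 1
  'o' => row 2
  'o' => row 1
  'k' => row 0
  'b' => row 1
  'f' => row 2
  'j' => row 1
  'g' => row 0
Rows:
  Row 0: "jkg"
  Row 1: "nobj"
  Row 2: "of"
First row length: 3

3


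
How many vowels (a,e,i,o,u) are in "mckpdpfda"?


Input: mckpdpfda
Checking each character:
  'm' at position 0: consonant
  'c' at position 1: consonant
  'k' at position 2: consonant
  'p' at position 3: consonant
  'd' at position 4: consonant
  'p' at position 5: consonant
  'f' at position 6: consonant
  'd' at position 7: consonant
  'a' at position 8: vowel (running total: 1)
Total vowels: 1

1


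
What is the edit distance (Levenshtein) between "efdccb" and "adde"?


Computing edit distance: "efdccb" -> "adde"
DP table:
           a    d    d    e
      0    1    2    3    4
  e   1    1    2    3    3
  f   2    2    2    3    4
  d   3    3    2    2    3
  c   4    4    3    3    3
  c   5    5    4    4    4
  b   6    6    5    5    5
Edit distance = dp[6][4] = 5

5


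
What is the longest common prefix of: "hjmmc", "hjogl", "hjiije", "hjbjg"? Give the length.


Words: hjmmc, hjogl, hjiije, hjbjg
  Position 0: all 'h' => match
  Position 1: all 'j' => match
  Position 2: ('m', 'o', 'i', 'b') => mismatch, stop
LCP = "hj" (length 2)

2


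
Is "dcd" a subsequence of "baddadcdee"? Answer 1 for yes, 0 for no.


Check if "dcd" is a subsequence of "baddadcdee"
Greedy scan:
  Position 0 ('b'): no match needed
  Position 1 ('a'): no match needed
  Position 2 ('d'): matches sub[0] = 'd'
  Position 3 ('d'): no match needed
  Position 4 ('a'): no match needed
  Position 5 ('d'): no match needed
  Position 6 ('c'): matches sub[1] = 'c'
  Position 7 ('d'): matches sub[2] = 'd'
  Position 8 ('e'): no match needed
  Position 9 ('e'): no match needed
All 3 characters matched => is a subsequence

1


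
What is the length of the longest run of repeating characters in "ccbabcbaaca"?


Input: "ccbabcbaaca"
Scanning for longest run:
  Position 1 ('c'): continues run of 'c', length=2
  Position 2 ('b'): new char, reset run to 1
  Position 3 ('a'): new char, reset run to 1
  Position 4 ('b'): new char, reset run to 1
  Position 5 ('c'): new char, reset run to 1
  Position 6 ('b'): new char, reset run to 1
  Position 7 ('a'): new char, reset run to 1
  Position 8 ('a'): continues run of 'a', length=2
  Position 9 ('c'): new char, reset run to 1
  Position 10 ('a'): new char, reset run to 1
Longest run: 'c' with length 2

2


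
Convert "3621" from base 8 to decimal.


Input: "3621" in base 8
Positional expansion:
  Digit '3' (value 3) x 8^3 = 1536
  Digit '6' (value 6) x 8^2 = 384
  Digit '2' (value 2) x 8^1 = 16
  Digit '1' (value 1) x 8^0 = 1
Sum = 1937

1937


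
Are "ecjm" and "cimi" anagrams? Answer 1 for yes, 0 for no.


Strings: "ecjm", "cimi"
Sorted first:  cejm
Sorted second: ciim
Differ at position 1: 'e' vs 'i' => not anagrams

0


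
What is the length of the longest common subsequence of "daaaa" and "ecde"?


LCS of "daaaa" and "ecde"
DP table:
           e    c    d    e
      0    0    0    0    0
  d   0    0    0    1    1
  a   0    0    0    1    1
  a   0    0    0    1    1
  a   0    0    0    1    1
  a   0    0    0    1    1
LCS length = dp[5][4] = 1

1


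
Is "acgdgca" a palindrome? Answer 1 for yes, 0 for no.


Input: acgdgca
Reversed: acgdgca
  Compare pos 0 ('a') with pos 6 ('a'): match
  Compare pos 1 ('c') with pos 5 ('c'): match
  Compare pos 2 ('g') with pos 4 ('g'): match
Result: palindrome

1


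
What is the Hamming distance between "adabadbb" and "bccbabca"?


Comparing "adabadbb" and "bccbabca" position by position:
  Position 0: 'a' vs 'b' => differ
  Position 1: 'd' vs 'c' => differ
  Position 2: 'a' vs 'c' => differ
  Position 3: 'b' vs 'b' => same
  Position 4: 'a' vs 'a' => same
  Position 5: 'd' vs 'b' => differ
  Position 6: 'b' vs 'c' => differ
  Position 7: 'b' vs 'a' => differ
Total differences (Hamming distance): 6

6


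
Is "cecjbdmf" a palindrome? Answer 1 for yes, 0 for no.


Input: cecjbdmf
Reversed: fmdbjcec
  Compare pos 0 ('c') with pos 7 ('f'): MISMATCH
  Compare pos 1 ('e') with pos 6 ('m'): MISMATCH
  Compare pos 2 ('c') with pos 5 ('d'): MISMATCH
  Compare pos 3 ('j') with pos 4 ('b'): MISMATCH
Result: not a palindrome

0


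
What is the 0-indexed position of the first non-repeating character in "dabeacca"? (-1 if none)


Input: dabeacca
Character frequencies:
  'a': 3
  'b': 1
  'c': 2
  'd': 1
  'e': 1
Scanning left to right for freq == 1:
  Position 0 ('d'): unique! => answer = 0

0


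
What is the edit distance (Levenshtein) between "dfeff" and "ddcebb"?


Computing edit distance: "dfeff" -> "ddcebb"
DP table:
           d    d    c    e    b    b
      0    1    2    3    4    5    6
  d   1    0    1    2    3    4    5
  f   2    1    1    2    3    4    5
  e   3    2    2    2    2    3    4
  f   4    3    3    3    3    3    4
  f   5    4    4    4    4    4    4
Edit distance = dp[5][6] = 4

4


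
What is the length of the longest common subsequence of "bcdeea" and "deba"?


LCS of "bcdeea" and "deba"
DP table:
           d    e    b    a
      0    0    0    0    0
  b   0    0    0    1    1
  c   0    0    0    1    1
  d   0    1    1    1    1
  e   0    1    2    2    2
  e   0    1    2    2    2
  a   0    1    2    2    3
LCS length = dp[6][4] = 3

3


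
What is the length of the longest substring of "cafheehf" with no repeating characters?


Input: "cafheehf"
Sliding window (track last position of each char):
  Position 0 ('c'): window [0,0] length 1 -- new best
  Position 1 ('a'): window [0,1] length 2 -- new best
  Position 2 ('f'): window [0,2] length 3 -- new best
  Position 3 ('h'): window [0,3] length 4 -- new best
  Position 4 ('e'): window [0,4] length 5 -- new best
  Position 5 ('e'): repeat (last at 4), move window start to 5
  Position 5 ('e'): window [5,5] length 1
  Position 6 ('h'): window [5,6] length 2
  Position 7 ('f'): window [5,7] length 3
Longest substring with no repeats: "cafhe" with length 5

5


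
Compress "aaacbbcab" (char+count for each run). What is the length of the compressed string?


Input: aaacbbcab
Runs:
  'a' x 3 => "a3"
  'c' x 1 => "c1"
  'b' x 2 => "b2"
  'c' x 1 => "c1"
  'a' x 1 => "a1"
  'b' x 1 => "b1"
Compressed: "a3c1b2c1a1b1"
Compressed length: 12

12


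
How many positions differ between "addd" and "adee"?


Comparing "addd" and "adee" position by position:
  Position 0: 'a' vs 'a' => same
  Position 1: 'd' vs 'd' => same
  Position 2: 'd' vs 'e' => DIFFER
  Position 3: 'd' vs 'e' => DIFFER
Positions that differ: 2

2


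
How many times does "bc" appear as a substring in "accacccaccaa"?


Searching for "bc" in "accacccaccaa"
Scanning each position:
  Position 0: "ac" => no
  Position 1: "cc" => no
  Position 2: "ca" => no
  Position 3: "ac" => no
  Position 4: "cc" => no
  Position 5: "cc" => no
  Position 6: "ca" => no
  Position 7: "ac" => no
  Position 8: "cc" => no
  Position 9: "ca" => no
  Position 10: "aa" => no
Total occurrences: 0

0


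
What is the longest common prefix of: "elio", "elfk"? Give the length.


Words: elio, elfk
  Position 0: all 'e' => match
  Position 1: all 'l' => match
  Position 2: ('i', 'f') => mismatch, stop
LCP = "el" (length 2)

2


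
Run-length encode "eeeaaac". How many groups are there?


Input: eeeaaac
Scanning for consecutive runs:
  Group 1: 'e' x 3 (positions 0-2)
  Group 2: 'a' x 3 (positions 3-5)
  Group 3: 'c' x 1 (positions 6-6)
Total groups: 3

3


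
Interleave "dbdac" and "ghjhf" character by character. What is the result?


Interleaving "dbdac" and "ghjhf":
  Position 0: 'd' from first, 'g' from second => "dg"
  Position 1: 'b' from first, 'h' from second => "bh"
  Position 2: 'd' from first, 'j' from second => "dj"
  Position 3: 'a' from first, 'h' from second => "ah"
  Position 4: 'c' from first, 'f' from second => "cf"
Result: dgbhdjahcf

dgbhdjahcf


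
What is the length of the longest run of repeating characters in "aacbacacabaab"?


Input: "aacbacacabaab"
Scanning for longest run:
  Position 1 ('a'): continues run of 'a', length=2
  Position 2 ('c'): new char, reset run to 1
  Position 3 ('b'): new char, reset run to 1
  Position 4 ('a'): new char, reset run to 1
  Position 5 ('c'): new char, reset run to 1
  Position 6 ('a'): new char, reset run to 1
  Position 7 ('c'): new char, reset run to 1
  Position 8 ('a'): new char, reset run to 1
  Position 9 ('b'): new char, reset run to 1
  Position 10 ('a'): new char, reset run to 1
  Position 11 ('a'): continues run of 'a', length=2
  Position 12 ('b'): new char, reset run to 1
Longest run: 'a' with length 2

2


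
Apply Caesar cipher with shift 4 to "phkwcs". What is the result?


Caesar cipher: shift "phkwcs" by 4
  'p' (pos 15) + 4 = pos 19 = 't'
  'h' (pos 7) + 4 = pos 11 = 'l'
  'k' (pos 10) + 4 = pos 14 = 'o'
  'w' (pos 22) + 4 = pos 0 = 'a'
  'c' (pos 2) + 4 = pos 6 = 'g'
  's' (pos 18) + 4 = pos 22 = 'w'
Result: tloagw

tloagw


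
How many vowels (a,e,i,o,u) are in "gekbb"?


Input: gekbb
Checking each character:
  'g' at position 0: consonant
  'e' at position 1: vowel (running total: 1)
  'k' at position 2: consonant
  'b' at position 3: consonant
  'b' at position 4: consonant
Total vowels: 1

1


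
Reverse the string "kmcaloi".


Input: kmcaloi
Reading characters right to left:
  Position 6: 'i'
  Position 5: 'o'
  Position 4: 'l'
  Position 3: 'a'
  Position 2: 'c'
  Position 1: 'm'
  Position 0: 'k'
Reversed: iolacmk

iolacmk


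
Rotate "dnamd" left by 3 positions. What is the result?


Input: "dnamd", rotate left by 3
First 3 characters: "dna"
Remaining characters: "md"
Concatenate remaining + first: "md" + "dna" = "mddna"

mddna


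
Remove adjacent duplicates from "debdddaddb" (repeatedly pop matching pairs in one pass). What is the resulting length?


Input: debdddaddb
Stack-based adjacent duplicate removal:
  Read 'd': push. Stack: d
  Read 'e': push. Stack: de
  Read 'b': push. Stack: deb
  Read 'd': push. Stack: debd
  Read 'd': matches stack top 'd' => pop. Stack: deb
  Read 'd': push. Stack: debd
  Read 'a': push. Stack: debda
  Read 'd': push. Stack: debdad
  Read 'd': matches stack top 'd' => pop. Stack: debda
  Read 'b': push. Stack: debdab
Final stack: "debdab" (length 6)

6


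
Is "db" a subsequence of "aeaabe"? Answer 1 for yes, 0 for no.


Check if "db" is a subsequence of "aeaabe"
Greedy scan:
  Position 0 ('a'): no match needed
  Position 1 ('e'): no match needed
  Position 2 ('a'): no match needed
  Position 3 ('a'): no match needed
  Position 4 ('b'): no match needed
  Position 5 ('e'): no match needed
Only matched 0/2 characters => not a subsequence

0


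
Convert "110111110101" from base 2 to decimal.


Input: "110111110101" in base 2
Positional expansion:
  Digit '1' (value 1) x 2^11 = 2048
  Digit '1' (value 1) x 2^10 = 1024
  Digit '0' (value 0) x 2^9 = 0
  Digit '1' (value 1) x 2^8 = 256
  Digit '1' (value 1) x 2^7 = 128
  Digit '1' (value 1) x 2^6 = 64
  Digit '1' (value 1) x 2^5 = 32
  Digit '1' (value 1) x 2^4 = 16
  Digit '0' (value 0) x 2^3 = 0
  Digit '1' (value 1) x 2^2 = 4
  Digit '0' (value 0) x 2^1 = 0
  Digit '1' (value 1) x 2^0 = 1
Sum = 3573

3573


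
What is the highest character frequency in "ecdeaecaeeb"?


Input: ecdeaecaeeb
Character counts:
  'a': 2
  'b': 1
  'c': 2
  'd': 1
  'e': 5
Maximum frequency: 5

5


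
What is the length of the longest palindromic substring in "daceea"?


Input: "daceea"
Checking substrings for palindromes:
  [3:5] "ee" (len 2) => palindrome
Longest palindromic substring: "ee" with length 2

2


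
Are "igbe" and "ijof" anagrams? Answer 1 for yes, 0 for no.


Strings: "igbe", "ijof"
Sorted first:  begi
Sorted second: fijo
Differ at position 0: 'b' vs 'f' => not anagrams

0


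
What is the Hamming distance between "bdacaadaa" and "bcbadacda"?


Comparing "bdacaadaa" and "bcbadacda" position by position:
  Position 0: 'b' vs 'b' => same
  Position 1: 'd' vs 'c' => differ
  Position 2: 'a' vs 'b' => differ
  Position 3: 'c' vs 'a' => differ
  Position 4: 'a' vs 'd' => differ
  Position 5: 'a' vs 'a' => same
  Position 6: 'd' vs 'c' => differ
  Position 7: 'a' vs 'd' => differ
  Position 8: 'a' vs 'a' => same
Total differences (Hamming distance): 6

6


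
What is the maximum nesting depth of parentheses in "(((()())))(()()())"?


Input: "(((()())))(()()())"
Tracking depth:
  Position 0 '(': depth becomes 1
  Position 1 '(': depth becomes 2
  Position 2 '(': depth becomes 3
  Position 3 '(': depth becomes 4
  Position 4 ')': depth becomes 3
  Position 5 '(': depth becomes 4
  Position 6 ')': depth becomes 3
  Position 7 ')': depth becomes 2
  Position 8 ')': depth becomes 1
  Position 9 ')': depth becomes 0
  Position 10 '(': depth becomes 1
  Position 11 '(': depth becomes 2
  Position 12 ')': depth becomes 1
  Position 13 '(': depth becomes 2
  Position 14 ')': depth becomes 1
  Position 15 '(': depth becomes 2
  Position 16 ')': depth becomes 1
  Position 17 ')': depth becomes 0
Maximum depth reached: 4

4


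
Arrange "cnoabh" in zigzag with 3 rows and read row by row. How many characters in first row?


Zigzag "cnoabh" into 3 rows:
Placing characters:
  'c' => row 0
  'n' => row 1
  'o' => row 2
  'a' => row 1
  'b' => row 0
  'h' => row 1
Rows:
  Row 0: "cb"
  Row 1: "nah"
  Row 2: "o"
First row length: 2

2


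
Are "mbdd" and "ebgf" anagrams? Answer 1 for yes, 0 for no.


Strings: "mbdd", "ebgf"
Sorted first:  bddm
Sorted second: befg
Differ at position 1: 'd' vs 'e' => not anagrams

0


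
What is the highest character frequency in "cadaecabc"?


Input: cadaecabc
Character counts:
  'a': 3
  'b': 1
  'c': 3
  'd': 1
  'e': 1
Maximum frequency: 3

3


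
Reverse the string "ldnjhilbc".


Input: ldnjhilbc
Reading characters right to left:
  Position 8: 'c'
  Position 7: 'b'
  Position 6: 'l'
  Position 5: 'i'
  Position 4: 'h'
  Position 3: 'j'
  Position 2: 'n'
  Position 1: 'd'
  Position 0: 'l'
Reversed: cblihjndl

cblihjndl


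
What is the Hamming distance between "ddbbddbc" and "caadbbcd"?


Comparing "ddbbddbc" and "caadbbcd" position by position:
  Position 0: 'd' vs 'c' => differ
  Position 1: 'd' vs 'a' => differ
  Position 2: 'b' vs 'a' => differ
  Position 3: 'b' vs 'd' => differ
  Position 4: 'd' vs 'b' => differ
  Position 5: 'd' vs 'b' => differ
  Position 6: 'b' vs 'c' => differ
  Position 7: 'c' vs 'd' => differ
Total differences (Hamming distance): 8

8


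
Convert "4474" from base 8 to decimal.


Input: "4474" in base 8
Positional expansion:
  Digit '4' (value 4) x 8^3 = 2048
  Digit '4' (value 4) x 8^2 = 256
  Digit '7' (value 7) x 8^1 = 56
  Digit '4' (value 4) x 8^0 = 4
Sum = 2364

2364


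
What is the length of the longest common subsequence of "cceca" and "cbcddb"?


LCS of "cceca" and "cbcddb"
DP table:
           c    b    c    d    d    b
      0    0    0    0    0    0    0
  c   0    1    1    1    1    1    1
  c   0    1    1    2    2    2    2
  e   0    1    1    2    2    2    2
  c   0    1    1    2    2    2    2
  a   0    1    1    2    2    2    2
LCS length = dp[5][6] = 2

2


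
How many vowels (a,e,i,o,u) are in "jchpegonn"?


Input: jchpegonn
Checking each character:
  'j' at position 0: consonant
  'c' at position 1: consonant
  'h' at position 2: consonant
  'p' at position 3: consonant
  'e' at position 4: vowel (running total: 1)
  'g' at position 5: consonant
  'o' at position 6: vowel (running total: 2)
  'n' at position 7: consonant
  'n' at position 8: consonant
Total vowels: 2

2


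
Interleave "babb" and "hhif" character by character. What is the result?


Interleaving "babb" and "hhif":
  Position 0: 'b' from first, 'h' from second => "bh"
  Position 1: 'a' from first, 'h' from second => "ah"
  Position 2: 'b' from first, 'i' from second => "bi"
  Position 3: 'b' from first, 'f' from second => "bf"
Result: bhahbibf

bhahbibf


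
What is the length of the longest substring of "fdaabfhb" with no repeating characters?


Input: "fdaabfhb"
Sliding window (track last position of each char):
  Position 0 ('f'): window [0,0] length 1 -- new best
  Position 1 ('d'): window [0,1] length 2 -- new best
  Position 2 ('a'): window [0,2] length 3 -- new best
  Position 3 ('a'): repeat (last at 2), move window start to 3
  Position 3 ('a'): window [3,3] length 1
  Position 4 ('b'): window [3,4] length 2
  Position 5 ('f'): window [3,5] length 3
  Position 6 ('h'): window [3,6] length 4 -- new best
  Position 7 ('b'): repeat (last at 4), move window start to 5
  Position 7 ('b'): window [5,7] length 3
Longest substring with no repeats: "abfh" with length 4

4


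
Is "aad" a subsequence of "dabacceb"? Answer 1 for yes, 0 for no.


Check if "aad" is a subsequence of "dabacceb"
Greedy scan:
  Position 0 ('d'): no match needed
  Position 1 ('a'): matches sub[0] = 'a'
  Position 2 ('b'): no match needed
  Position 3 ('a'): matches sub[1] = 'a'
  Position 4 ('c'): no match needed
  Position 5 ('c'): no match needed
  Position 6 ('e'): no match needed
  Position 7 ('b'): no match needed
Only matched 2/3 characters => not a subsequence

0


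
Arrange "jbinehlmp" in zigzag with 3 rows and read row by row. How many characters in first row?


Zigzag "jbinehlmp" into 3 rows:
Placing characters:
  'j' => row 0
  'b' => row 1
  'i' => row 2
  'n' => row 1
  'e' => row 0
  'h' => row 1
  'l' => row 2
  'm' => row 1
  'p' => row 0
Rows:
  Row 0: "jep"
  Row 1: "bnhm"
  Row 2: "il"
First row length: 3

3


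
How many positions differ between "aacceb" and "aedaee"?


Comparing "aacceb" and "aedaee" position by position:
  Position 0: 'a' vs 'a' => same
  Position 1: 'a' vs 'e' => DIFFER
  Position 2: 'c' vs 'd' => DIFFER
  Position 3: 'c' vs 'a' => DIFFER
  Position 4: 'e' vs 'e' => same
  Position 5: 'b' vs 'e' => DIFFER
Positions that differ: 4

4


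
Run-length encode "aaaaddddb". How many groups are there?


Input: aaaaddddb
Scanning for consecutive runs:
  Group 1: 'a' x 4 (positions 0-3)
  Group 2: 'd' x 4 (positions 4-7)
  Group 3: 'b' x 1 (positions 8-8)
Total groups: 3

3


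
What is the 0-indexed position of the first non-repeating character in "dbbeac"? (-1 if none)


Input: dbbeac
Character frequencies:
  'a': 1
  'b': 2
  'c': 1
  'd': 1
  'e': 1
Scanning left to right for freq == 1:
  Position 0 ('d'): unique! => answer = 0

0


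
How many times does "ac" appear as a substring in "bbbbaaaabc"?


Searching for "ac" in "bbbbaaaabc"
Scanning each position:
  Position 0: "bb" => no
  Position 1: "bb" => no
  Position 2: "bb" => no
  Position 3: "ba" => no
  Position 4: "aa" => no
  Position 5: "aa" => no
  Position 6: "aa" => no
  Position 7: "ab" => no
  Position 8: "bc" => no
Total occurrences: 0

0


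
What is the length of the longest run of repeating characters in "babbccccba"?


Input: "babbccccba"
Scanning for longest run:
  Position 1 ('a'): new char, reset run to 1
  Position 2 ('b'): new char, reset run to 1
  Position 3 ('b'): continues run of 'b', length=2
  Position 4 ('c'): new char, reset run to 1
  Position 5 ('c'): continues run of 'c', length=2
  Position 6 ('c'): continues run of 'c', length=3
  Position 7 ('c'): continues run of 'c', length=4
  Position 8 ('b'): new char, reset run to 1
  Position 9 ('a'): new char, reset run to 1
Longest run: 'c' with length 4

4


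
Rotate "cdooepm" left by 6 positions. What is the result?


Input: "cdooepm", rotate left by 6
First 6 characters: "cdooep"
Remaining characters: "m"
Concatenate remaining + first: "m" + "cdooep" = "mcdooep"

mcdooep


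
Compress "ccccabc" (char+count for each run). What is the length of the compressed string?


Input: ccccabc
Runs:
  'c' x 4 => "c4"
  'a' x 1 => "a1"
  'b' x 1 => "b1"
  'c' x 1 => "c1"
Compressed: "c4a1b1c1"
Compressed length: 8

8


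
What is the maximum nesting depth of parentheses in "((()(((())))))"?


Input: "((()(((())))))"
Tracking depth:
  Position 0 '(': depth becomes 1
  Position 1 '(': depth becomes 2
  Position 2 '(': depth becomes 3
  Position 3 ')': depth becomes 2
  Position 4 '(': depth becomes 3
  Position 5 '(': depth becomes 4
  Position 6 '(': depth becomes 5
  Position 7 '(': depth becomes 6
  Position 8 ')': depth becomes 5
  Position 9 ')': depth becomes 4
  Position 10 ')': depth becomes 3
  Position 11 ')': depth becomes 2
  Position 12 ')': depth becomes 1
  Position 13 ')': depth becomes 0
Maximum depth reached: 6

6


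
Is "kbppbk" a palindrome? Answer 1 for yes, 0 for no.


Input: kbppbk
Reversed: kbppbk
  Compare pos 0 ('k') with pos 5 ('k'): match
  Compare pos 1 ('b') with pos 4 ('b'): match
  Compare pos 2 ('p') with pos 3 ('p'): match
Result: palindrome

1


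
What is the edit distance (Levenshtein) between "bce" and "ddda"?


Computing edit distance: "bce" -> "ddda"
DP table:
           d    d    d    a
      0    1    2    3    4
  b   1    1    2    3    4
  c   2    2    2    3    4
  e   3    3    3    3    4
Edit distance = dp[3][4] = 4

4


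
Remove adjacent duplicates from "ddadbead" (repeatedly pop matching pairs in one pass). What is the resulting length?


Input: ddadbead
Stack-based adjacent duplicate removal:
  Read 'd': push. Stack: d
  Read 'd': matches stack top 'd' => pop. Stack: (empty)
  Read 'a': push. Stack: a
  Read 'd': push. Stack: ad
  Read 'b': push. Stack: adb
  Read 'e': push. Stack: adbe
  Read 'a': push. Stack: adbea
  Read 'd': push. Stack: adbead
Final stack: "adbead" (length 6)

6


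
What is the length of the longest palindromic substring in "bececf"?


Input: "bececf"
Checking substrings for palindromes:
  [1:4] "ece" (len 3) => palindrome
  [2:5] "cec" (len 3) => palindrome
Longest palindromic substring: "ece" with length 3

3


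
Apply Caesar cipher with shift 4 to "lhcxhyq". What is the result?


Caesar cipher: shift "lhcxhyq" by 4
  'l' (pos 11) + 4 = pos 15 = 'p'
  'h' (pos 7) + 4 = pos 11 = 'l'
  'c' (pos 2) + 4 = pos 6 = 'g'
  'x' (pos 23) + 4 = pos 1 = 'b'
  'h' (pos 7) + 4 = pos 11 = 'l'
  'y' (pos 24) + 4 = pos 2 = 'c'
  'q' (pos 16) + 4 = pos 20 = 'u'
Result: plgblcu

plgblcu


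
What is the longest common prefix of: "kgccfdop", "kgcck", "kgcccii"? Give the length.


Words: kgccfdop, kgcck, kgcccii
  Position 0: all 'k' => match
  Position 1: all 'g' => match
  Position 2: all 'c' => match
  Position 3: all 'c' => match
  Position 4: ('f', 'k', 'c') => mismatch, stop
LCP = "kgcc" (length 4)

4


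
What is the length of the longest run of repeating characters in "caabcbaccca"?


Input: "caabcbaccca"
Scanning for longest run:
  Position 1 ('a'): new char, reset run to 1
  Position 2 ('a'): continues run of 'a', length=2
  Position 3 ('b'): new char, reset run to 1
  Position 4 ('c'): new char, reset run to 1
  Position 5 ('b'): new char, reset run to 1
  Position 6 ('a'): new char, reset run to 1
  Position 7 ('c'): new char, reset run to 1
  Position 8 ('c'): continues run of 'c', length=2
  Position 9 ('c'): continues run of 'c', length=3
  Position 10 ('a'): new char, reset run to 1
Longest run: 'c' with length 3

3


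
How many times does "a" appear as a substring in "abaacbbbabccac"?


Searching for "a" in "abaacbbbabccac"
Scanning each position:
  Position 0: "a" => MATCH
  Position 1: "b" => no
  Position 2: "a" => MATCH
  Position 3: "a" => MATCH
  Position 4: "c" => no
  Position 5: "b" => no
  Position 6: "b" => no
  Position 7: "b" => no
  Position 8: "a" => MATCH
  Position 9: "b" => no
  Position 10: "c" => no
  Position 11: "c" => no
  Position 12: "a" => MATCH
  Position 13: "c" => no
Total occurrences: 5

5


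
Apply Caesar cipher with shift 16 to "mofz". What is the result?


Caesar cipher: shift "mofz" by 16
  'm' (pos 12) + 16 = pos 2 = 'c'
  'o' (pos 14) + 16 = pos 4 = 'e'
  'f' (pos 5) + 16 = pos 21 = 'v'
  'z' (pos 25) + 16 = pos 15 = 'p'
Result: cevp

cevp


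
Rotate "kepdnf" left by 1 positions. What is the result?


Input: "kepdnf", rotate left by 1
First 1 characters: "k"
Remaining characters: "epdnf"
Concatenate remaining + first: "epdnf" + "k" = "epdnfk"

epdnfk


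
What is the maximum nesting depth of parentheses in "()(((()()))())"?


Input: "()(((()()))())"
Tracking depth:
  Position 0 '(': depth becomes 1
  Position 1 ')': depth becomes 0
  Position 2 '(': depth becomes 1
  Position 3 '(': depth becomes 2
  Position 4 '(': depth becomes 3
  Position 5 '(': depth becomes 4
  Position 6 ')': depth becomes 3
  Position 7 '(': depth becomes 4
  Position 8 ')': depth becomes 3
  Position 9 ')': depth becomes 2
  Position 10 ')': depth becomes 1
  Position 11 '(': depth becomes 2
  Position 12 ')': depth becomes 1
  Position 13 ')': depth becomes 0
Maximum depth reached: 4

4
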